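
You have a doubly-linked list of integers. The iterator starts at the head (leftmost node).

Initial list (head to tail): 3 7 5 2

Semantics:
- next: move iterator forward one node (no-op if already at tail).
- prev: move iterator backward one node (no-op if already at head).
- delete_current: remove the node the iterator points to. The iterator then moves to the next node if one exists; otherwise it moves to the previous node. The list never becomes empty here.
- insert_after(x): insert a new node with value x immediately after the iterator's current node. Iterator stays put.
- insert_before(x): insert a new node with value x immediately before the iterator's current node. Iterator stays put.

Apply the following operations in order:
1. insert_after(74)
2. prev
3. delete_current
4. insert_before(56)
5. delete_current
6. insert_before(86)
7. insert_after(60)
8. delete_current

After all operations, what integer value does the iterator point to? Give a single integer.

After 1 (insert_after(74)): list=[3, 74, 7, 5, 2] cursor@3
After 2 (prev): list=[3, 74, 7, 5, 2] cursor@3
After 3 (delete_current): list=[74, 7, 5, 2] cursor@74
After 4 (insert_before(56)): list=[56, 74, 7, 5, 2] cursor@74
After 5 (delete_current): list=[56, 7, 5, 2] cursor@7
After 6 (insert_before(86)): list=[56, 86, 7, 5, 2] cursor@7
After 7 (insert_after(60)): list=[56, 86, 7, 60, 5, 2] cursor@7
After 8 (delete_current): list=[56, 86, 60, 5, 2] cursor@60

Answer: 60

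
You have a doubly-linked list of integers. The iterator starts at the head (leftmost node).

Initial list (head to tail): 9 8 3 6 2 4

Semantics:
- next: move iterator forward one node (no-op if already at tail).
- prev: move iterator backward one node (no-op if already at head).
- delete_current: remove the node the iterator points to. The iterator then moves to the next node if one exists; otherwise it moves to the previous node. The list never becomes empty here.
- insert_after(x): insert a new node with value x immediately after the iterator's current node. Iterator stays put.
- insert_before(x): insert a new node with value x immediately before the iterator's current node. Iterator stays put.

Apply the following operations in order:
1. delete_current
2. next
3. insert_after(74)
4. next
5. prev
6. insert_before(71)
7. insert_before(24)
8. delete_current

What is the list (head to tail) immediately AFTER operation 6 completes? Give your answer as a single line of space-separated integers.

Answer: 8 71 3 74 6 2 4

Derivation:
After 1 (delete_current): list=[8, 3, 6, 2, 4] cursor@8
After 2 (next): list=[8, 3, 6, 2, 4] cursor@3
After 3 (insert_after(74)): list=[8, 3, 74, 6, 2, 4] cursor@3
After 4 (next): list=[8, 3, 74, 6, 2, 4] cursor@74
After 5 (prev): list=[8, 3, 74, 6, 2, 4] cursor@3
After 6 (insert_before(71)): list=[8, 71, 3, 74, 6, 2, 4] cursor@3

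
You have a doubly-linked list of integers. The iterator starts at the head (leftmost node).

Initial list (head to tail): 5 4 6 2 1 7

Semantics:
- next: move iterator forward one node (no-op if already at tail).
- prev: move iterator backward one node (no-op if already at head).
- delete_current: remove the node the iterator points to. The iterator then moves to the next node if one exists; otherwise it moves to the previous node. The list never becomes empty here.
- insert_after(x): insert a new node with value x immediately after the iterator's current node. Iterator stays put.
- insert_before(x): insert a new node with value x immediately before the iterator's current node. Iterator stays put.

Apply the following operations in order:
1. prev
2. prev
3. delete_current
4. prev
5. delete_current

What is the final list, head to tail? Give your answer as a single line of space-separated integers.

After 1 (prev): list=[5, 4, 6, 2, 1, 7] cursor@5
After 2 (prev): list=[5, 4, 6, 2, 1, 7] cursor@5
After 3 (delete_current): list=[4, 6, 2, 1, 7] cursor@4
After 4 (prev): list=[4, 6, 2, 1, 7] cursor@4
After 5 (delete_current): list=[6, 2, 1, 7] cursor@6

Answer: 6 2 1 7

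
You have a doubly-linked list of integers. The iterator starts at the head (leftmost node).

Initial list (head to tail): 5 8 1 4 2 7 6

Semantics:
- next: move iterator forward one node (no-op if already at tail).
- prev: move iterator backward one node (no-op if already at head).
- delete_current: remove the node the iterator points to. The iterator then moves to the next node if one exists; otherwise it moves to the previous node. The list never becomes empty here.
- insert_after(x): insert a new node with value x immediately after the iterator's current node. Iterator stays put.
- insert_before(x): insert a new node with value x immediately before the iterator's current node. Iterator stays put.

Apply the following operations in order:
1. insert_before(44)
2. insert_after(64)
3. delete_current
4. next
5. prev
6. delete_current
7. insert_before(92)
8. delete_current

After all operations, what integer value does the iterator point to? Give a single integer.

After 1 (insert_before(44)): list=[44, 5, 8, 1, 4, 2, 7, 6] cursor@5
After 2 (insert_after(64)): list=[44, 5, 64, 8, 1, 4, 2, 7, 6] cursor@5
After 3 (delete_current): list=[44, 64, 8, 1, 4, 2, 7, 6] cursor@64
After 4 (next): list=[44, 64, 8, 1, 4, 2, 7, 6] cursor@8
After 5 (prev): list=[44, 64, 8, 1, 4, 2, 7, 6] cursor@64
After 6 (delete_current): list=[44, 8, 1, 4, 2, 7, 6] cursor@8
After 7 (insert_before(92)): list=[44, 92, 8, 1, 4, 2, 7, 6] cursor@8
After 8 (delete_current): list=[44, 92, 1, 4, 2, 7, 6] cursor@1

Answer: 1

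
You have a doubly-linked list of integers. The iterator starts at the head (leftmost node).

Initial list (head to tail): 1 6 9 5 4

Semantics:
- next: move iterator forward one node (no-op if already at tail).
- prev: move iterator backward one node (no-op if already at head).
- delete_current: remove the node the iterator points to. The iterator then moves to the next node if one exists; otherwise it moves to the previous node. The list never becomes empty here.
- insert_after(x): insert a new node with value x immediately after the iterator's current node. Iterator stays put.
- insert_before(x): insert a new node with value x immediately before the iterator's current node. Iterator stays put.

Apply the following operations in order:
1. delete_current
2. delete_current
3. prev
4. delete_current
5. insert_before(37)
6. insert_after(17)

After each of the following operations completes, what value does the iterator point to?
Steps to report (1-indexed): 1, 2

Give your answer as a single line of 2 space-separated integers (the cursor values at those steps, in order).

Answer: 6 9

Derivation:
After 1 (delete_current): list=[6, 9, 5, 4] cursor@6
After 2 (delete_current): list=[9, 5, 4] cursor@9
After 3 (prev): list=[9, 5, 4] cursor@9
After 4 (delete_current): list=[5, 4] cursor@5
After 5 (insert_before(37)): list=[37, 5, 4] cursor@5
After 6 (insert_after(17)): list=[37, 5, 17, 4] cursor@5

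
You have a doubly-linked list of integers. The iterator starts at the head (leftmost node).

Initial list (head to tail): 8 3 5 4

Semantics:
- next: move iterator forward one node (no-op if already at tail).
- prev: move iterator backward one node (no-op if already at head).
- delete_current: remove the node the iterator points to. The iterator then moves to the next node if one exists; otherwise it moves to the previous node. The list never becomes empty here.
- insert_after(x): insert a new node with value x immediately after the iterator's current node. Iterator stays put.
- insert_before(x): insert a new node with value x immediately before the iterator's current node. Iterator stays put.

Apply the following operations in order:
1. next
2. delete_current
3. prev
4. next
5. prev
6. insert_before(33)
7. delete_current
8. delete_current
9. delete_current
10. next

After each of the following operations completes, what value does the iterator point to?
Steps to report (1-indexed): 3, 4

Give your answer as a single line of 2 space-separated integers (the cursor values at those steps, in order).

After 1 (next): list=[8, 3, 5, 4] cursor@3
After 2 (delete_current): list=[8, 5, 4] cursor@5
After 3 (prev): list=[8, 5, 4] cursor@8
After 4 (next): list=[8, 5, 4] cursor@5
After 5 (prev): list=[8, 5, 4] cursor@8
After 6 (insert_before(33)): list=[33, 8, 5, 4] cursor@8
After 7 (delete_current): list=[33, 5, 4] cursor@5
After 8 (delete_current): list=[33, 4] cursor@4
After 9 (delete_current): list=[33] cursor@33
After 10 (next): list=[33] cursor@33

Answer: 8 5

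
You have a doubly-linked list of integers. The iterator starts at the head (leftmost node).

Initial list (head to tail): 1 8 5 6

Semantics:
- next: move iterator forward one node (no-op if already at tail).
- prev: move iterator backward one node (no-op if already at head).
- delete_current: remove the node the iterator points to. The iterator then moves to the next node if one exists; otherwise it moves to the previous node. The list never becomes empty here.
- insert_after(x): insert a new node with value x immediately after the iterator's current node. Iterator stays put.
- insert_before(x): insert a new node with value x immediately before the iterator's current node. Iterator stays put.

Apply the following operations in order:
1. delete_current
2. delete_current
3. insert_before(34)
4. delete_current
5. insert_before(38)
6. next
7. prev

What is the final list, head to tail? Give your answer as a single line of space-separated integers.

Answer: 34 38 6

Derivation:
After 1 (delete_current): list=[8, 5, 6] cursor@8
After 2 (delete_current): list=[5, 6] cursor@5
After 3 (insert_before(34)): list=[34, 5, 6] cursor@5
After 4 (delete_current): list=[34, 6] cursor@6
After 5 (insert_before(38)): list=[34, 38, 6] cursor@6
After 6 (next): list=[34, 38, 6] cursor@6
After 7 (prev): list=[34, 38, 6] cursor@38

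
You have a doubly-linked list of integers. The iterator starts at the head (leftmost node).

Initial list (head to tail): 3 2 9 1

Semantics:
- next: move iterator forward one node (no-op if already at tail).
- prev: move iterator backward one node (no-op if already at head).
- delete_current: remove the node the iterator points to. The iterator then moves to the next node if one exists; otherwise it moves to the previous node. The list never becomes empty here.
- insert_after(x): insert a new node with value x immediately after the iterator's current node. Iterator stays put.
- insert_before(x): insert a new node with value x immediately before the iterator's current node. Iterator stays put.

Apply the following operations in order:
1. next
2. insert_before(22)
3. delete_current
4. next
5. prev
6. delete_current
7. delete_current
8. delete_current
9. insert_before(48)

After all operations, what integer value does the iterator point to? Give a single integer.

After 1 (next): list=[3, 2, 9, 1] cursor@2
After 2 (insert_before(22)): list=[3, 22, 2, 9, 1] cursor@2
After 3 (delete_current): list=[3, 22, 9, 1] cursor@9
After 4 (next): list=[3, 22, 9, 1] cursor@1
After 5 (prev): list=[3, 22, 9, 1] cursor@9
After 6 (delete_current): list=[3, 22, 1] cursor@1
After 7 (delete_current): list=[3, 22] cursor@22
After 8 (delete_current): list=[3] cursor@3
After 9 (insert_before(48)): list=[48, 3] cursor@3

Answer: 3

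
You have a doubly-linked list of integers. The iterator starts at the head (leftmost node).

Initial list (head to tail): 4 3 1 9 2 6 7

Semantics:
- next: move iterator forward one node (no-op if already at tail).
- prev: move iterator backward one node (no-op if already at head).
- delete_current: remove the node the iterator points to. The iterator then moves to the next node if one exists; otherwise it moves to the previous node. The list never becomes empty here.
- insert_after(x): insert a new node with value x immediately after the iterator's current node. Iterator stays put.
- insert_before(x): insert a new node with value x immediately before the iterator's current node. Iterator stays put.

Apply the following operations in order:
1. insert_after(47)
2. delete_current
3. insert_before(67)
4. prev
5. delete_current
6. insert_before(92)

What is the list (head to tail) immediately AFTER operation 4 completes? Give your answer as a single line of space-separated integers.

After 1 (insert_after(47)): list=[4, 47, 3, 1, 9, 2, 6, 7] cursor@4
After 2 (delete_current): list=[47, 3, 1, 9, 2, 6, 7] cursor@47
After 3 (insert_before(67)): list=[67, 47, 3, 1, 9, 2, 6, 7] cursor@47
After 4 (prev): list=[67, 47, 3, 1, 9, 2, 6, 7] cursor@67

Answer: 67 47 3 1 9 2 6 7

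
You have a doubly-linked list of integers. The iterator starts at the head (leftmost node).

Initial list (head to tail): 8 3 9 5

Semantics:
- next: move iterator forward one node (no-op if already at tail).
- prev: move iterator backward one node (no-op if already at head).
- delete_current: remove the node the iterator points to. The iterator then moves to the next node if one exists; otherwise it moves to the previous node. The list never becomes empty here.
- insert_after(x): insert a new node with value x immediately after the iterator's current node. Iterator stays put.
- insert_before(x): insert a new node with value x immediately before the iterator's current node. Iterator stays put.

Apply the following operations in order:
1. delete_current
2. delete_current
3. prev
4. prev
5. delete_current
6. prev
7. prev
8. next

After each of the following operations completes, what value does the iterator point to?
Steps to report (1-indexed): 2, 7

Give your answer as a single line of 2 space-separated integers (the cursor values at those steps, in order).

Answer: 9 5

Derivation:
After 1 (delete_current): list=[3, 9, 5] cursor@3
After 2 (delete_current): list=[9, 5] cursor@9
After 3 (prev): list=[9, 5] cursor@9
After 4 (prev): list=[9, 5] cursor@9
After 5 (delete_current): list=[5] cursor@5
After 6 (prev): list=[5] cursor@5
After 7 (prev): list=[5] cursor@5
After 8 (next): list=[5] cursor@5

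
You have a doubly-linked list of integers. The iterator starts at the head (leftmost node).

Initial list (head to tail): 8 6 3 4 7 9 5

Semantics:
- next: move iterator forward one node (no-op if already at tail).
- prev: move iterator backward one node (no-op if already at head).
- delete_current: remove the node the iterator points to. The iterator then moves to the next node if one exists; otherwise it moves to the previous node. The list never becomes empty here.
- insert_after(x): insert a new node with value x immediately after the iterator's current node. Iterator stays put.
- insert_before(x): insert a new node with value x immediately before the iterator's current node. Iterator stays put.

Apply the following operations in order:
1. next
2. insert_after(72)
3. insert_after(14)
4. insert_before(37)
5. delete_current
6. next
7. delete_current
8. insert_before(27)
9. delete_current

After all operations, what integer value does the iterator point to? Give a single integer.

Answer: 4

Derivation:
After 1 (next): list=[8, 6, 3, 4, 7, 9, 5] cursor@6
After 2 (insert_after(72)): list=[8, 6, 72, 3, 4, 7, 9, 5] cursor@6
After 3 (insert_after(14)): list=[8, 6, 14, 72, 3, 4, 7, 9, 5] cursor@6
After 4 (insert_before(37)): list=[8, 37, 6, 14, 72, 3, 4, 7, 9, 5] cursor@6
After 5 (delete_current): list=[8, 37, 14, 72, 3, 4, 7, 9, 5] cursor@14
After 6 (next): list=[8, 37, 14, 72, 3, 4, 7, 9, 5] cursor@72
After 7 (delete_current): list=[8, 37, 14, 3, 4, 7, 9, 5] cursor@3
After 8 (insert_before(27)): list=[8, 37, 14, 27, 3, 4, 7, 9, 5] cursor@3
After 9 (delete_current): list=[8, 37, 14, 27, 4, 7, 9, 5] cursor@4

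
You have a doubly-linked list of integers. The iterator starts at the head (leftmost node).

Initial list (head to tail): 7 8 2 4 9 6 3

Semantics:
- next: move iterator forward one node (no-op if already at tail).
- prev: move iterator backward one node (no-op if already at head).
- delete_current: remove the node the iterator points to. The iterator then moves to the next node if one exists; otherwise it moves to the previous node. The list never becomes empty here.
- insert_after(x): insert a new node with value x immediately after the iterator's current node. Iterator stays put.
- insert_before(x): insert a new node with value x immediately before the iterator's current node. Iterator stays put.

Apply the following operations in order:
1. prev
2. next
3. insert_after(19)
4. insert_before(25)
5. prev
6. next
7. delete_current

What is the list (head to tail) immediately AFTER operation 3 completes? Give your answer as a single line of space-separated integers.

Answer: 7 8 19 2 4 9 6 3

Derivation:
After 1 (prev): list=[7, 8, 2, 4, 9, 6, 3] cursor@7
After 2 (next): list=[7, 8, 2, 4, 9, 6, 3] cursor@8
After 3 (insert_after(19)): list=[7, 8, 19, 2, 4, 9, 6, 3] cursor@8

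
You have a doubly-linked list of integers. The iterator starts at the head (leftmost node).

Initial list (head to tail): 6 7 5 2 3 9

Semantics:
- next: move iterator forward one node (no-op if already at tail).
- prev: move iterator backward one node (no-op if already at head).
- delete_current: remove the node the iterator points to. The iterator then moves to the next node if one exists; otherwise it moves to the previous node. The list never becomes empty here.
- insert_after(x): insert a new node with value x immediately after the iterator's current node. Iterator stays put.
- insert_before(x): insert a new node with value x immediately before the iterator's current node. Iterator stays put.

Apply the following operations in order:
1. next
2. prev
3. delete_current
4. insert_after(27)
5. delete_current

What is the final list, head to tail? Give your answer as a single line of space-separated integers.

After 1 (next): list=[6, 7, 5, 2, 3, 9] cursor@7
After 2 (prev): list=[6, 7, 5, 2, 3, 9] cursor@6
After 3 (delete_current): list=[7, 5, 2, 3, 9] cursor@7
After 4 (insert_after(27)): list=[7, 27, 5, 2, 3, 9] cursor@7
After 5 (delete_current): list=[27, 5, 2, 3, 9] cursor@27

Answer: 27 5 2 3 9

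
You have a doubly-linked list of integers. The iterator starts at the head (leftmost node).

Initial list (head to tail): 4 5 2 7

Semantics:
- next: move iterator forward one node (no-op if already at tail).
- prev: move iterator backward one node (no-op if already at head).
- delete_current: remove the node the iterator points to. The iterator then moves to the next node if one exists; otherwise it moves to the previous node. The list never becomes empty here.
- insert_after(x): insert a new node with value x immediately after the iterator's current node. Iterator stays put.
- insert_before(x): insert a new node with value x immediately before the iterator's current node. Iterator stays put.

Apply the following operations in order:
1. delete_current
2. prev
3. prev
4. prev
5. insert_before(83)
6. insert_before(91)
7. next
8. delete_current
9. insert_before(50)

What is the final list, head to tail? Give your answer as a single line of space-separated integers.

After 1 (delete_current): list=[5, 2, 7] cursor@5
After 2 (prev): list=[5, 2, 7] cursor@5
After 3 (prev): list=[5, 2, 7] cursor@5
After 4 (prev): list=[5, 2, 7] cursor@5
After 5 (insert_before(83)): list=[83, 5, 2, 7] cursor@5
After 6 (insert_before(91)): list=[83, 91, 5, 2, 7] cursor@5
After 7 (next): list=[83, 91, 5, 2, 7] cursor@2
After 8 (delete_current): list=[83, 91, 5, 7] cursor@7
After 9 (insert_before(50)): list=[83, 91, 5, 50, 7] cursor@7

Answer: 83 91 5 50 7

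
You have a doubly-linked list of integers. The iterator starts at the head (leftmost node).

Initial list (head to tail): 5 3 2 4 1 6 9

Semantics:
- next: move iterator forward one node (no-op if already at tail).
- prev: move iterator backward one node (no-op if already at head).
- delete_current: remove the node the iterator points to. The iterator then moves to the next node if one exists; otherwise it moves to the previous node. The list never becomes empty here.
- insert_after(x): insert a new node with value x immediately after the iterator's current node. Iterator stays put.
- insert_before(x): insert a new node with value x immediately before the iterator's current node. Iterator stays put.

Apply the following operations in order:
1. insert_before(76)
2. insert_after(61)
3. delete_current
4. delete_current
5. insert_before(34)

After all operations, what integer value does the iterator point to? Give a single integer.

Answer: 3

Derivation:
After 1 (insert_before(76)): list=[76, 5, 3, 2, 4, 1, 6, 9] cursor@5
After 2 (insert_after(61)): list=[76, 5, 61, 3, 2, 4, 1, 6, 9] cursor@5
After 3 (delete_current): list=[76, 61, 3, 2, 4, 1, 6, 9] cursor@61
After 4 (delete_current): list=[76, 3, 2, 4, 1, 6, 9] cursor@3
After 5 (insert_before(34)): list=[76, 34, 3, 2, 4, 1, 6, 9] cursor@3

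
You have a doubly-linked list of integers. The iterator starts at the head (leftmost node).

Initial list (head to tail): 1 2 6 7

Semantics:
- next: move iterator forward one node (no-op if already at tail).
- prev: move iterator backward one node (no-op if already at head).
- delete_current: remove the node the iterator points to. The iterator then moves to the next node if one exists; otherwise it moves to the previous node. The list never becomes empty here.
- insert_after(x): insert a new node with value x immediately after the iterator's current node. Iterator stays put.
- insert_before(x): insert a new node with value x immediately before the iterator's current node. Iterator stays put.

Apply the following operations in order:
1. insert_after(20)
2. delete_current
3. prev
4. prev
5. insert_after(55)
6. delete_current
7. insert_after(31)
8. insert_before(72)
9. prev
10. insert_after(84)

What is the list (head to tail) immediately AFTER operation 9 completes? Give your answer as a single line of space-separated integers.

Answer: 72 55 31 2 6 7

Derivation:
After 1 (insert_after(20)): list=[1, 20, 2, 6, 7] cursor@1
After 2 (delete_current): list=[20, 2, 6, 7] cursor@20
After 3 (prev): list=[20, 2, 6, 7] cursor@20
After 4 (prev): list=[20, 2, 6, 7] cursor@20
After 5 (insert_after(55)): list=[20, 55, 2, 6, 7] cursor@20
After 6 (delete_current): list=[55, 2, 6, 7] cursor@55
After 7 (insert_after(31)): list=[55, 31, 2, 6, 7] cursor@55
After 8 (insert_before(72)): list=[72, 55, 31, 2, 6, 7] cursor@55
After 9 (prev): list=[72, 55, 31, 2, 6, 7] cursor@72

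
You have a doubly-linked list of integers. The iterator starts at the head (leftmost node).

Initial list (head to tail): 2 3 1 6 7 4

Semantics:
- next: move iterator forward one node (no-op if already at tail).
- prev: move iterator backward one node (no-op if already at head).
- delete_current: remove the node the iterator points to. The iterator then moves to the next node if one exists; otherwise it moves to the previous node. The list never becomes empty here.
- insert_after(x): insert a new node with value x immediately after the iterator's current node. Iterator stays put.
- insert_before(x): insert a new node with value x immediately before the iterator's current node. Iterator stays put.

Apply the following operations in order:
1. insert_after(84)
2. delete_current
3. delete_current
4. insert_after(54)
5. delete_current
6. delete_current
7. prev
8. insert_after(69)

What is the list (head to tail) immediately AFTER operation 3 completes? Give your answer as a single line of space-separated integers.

After 1 (insert_after(84)): list=[2, 84, 3, 1, 6, 7, 4] cursor@2
After 2 (delete_current): list=[84, 3, 1, 6, 7, 4] cursor@84
After 3 (delete_current): list=[3, 1, 6, 7, 4] cursor@3

Answer: 3 1 6 7 4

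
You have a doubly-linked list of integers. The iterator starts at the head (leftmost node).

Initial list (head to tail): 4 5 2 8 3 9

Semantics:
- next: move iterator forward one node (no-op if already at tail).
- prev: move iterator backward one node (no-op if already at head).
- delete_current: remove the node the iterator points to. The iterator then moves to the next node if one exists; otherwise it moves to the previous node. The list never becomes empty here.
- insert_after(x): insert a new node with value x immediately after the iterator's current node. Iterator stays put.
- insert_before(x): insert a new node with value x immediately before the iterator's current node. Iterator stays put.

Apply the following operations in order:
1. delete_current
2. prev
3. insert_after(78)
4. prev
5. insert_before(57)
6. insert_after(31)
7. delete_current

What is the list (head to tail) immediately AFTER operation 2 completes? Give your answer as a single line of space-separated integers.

After 1 (delete_current): list=[5, 2, 8, 3, 9] cursor@5
After 2 (prev): list=[5, 2, 8, 3, 9] cursor@5

Answer: 5 2 8 3 9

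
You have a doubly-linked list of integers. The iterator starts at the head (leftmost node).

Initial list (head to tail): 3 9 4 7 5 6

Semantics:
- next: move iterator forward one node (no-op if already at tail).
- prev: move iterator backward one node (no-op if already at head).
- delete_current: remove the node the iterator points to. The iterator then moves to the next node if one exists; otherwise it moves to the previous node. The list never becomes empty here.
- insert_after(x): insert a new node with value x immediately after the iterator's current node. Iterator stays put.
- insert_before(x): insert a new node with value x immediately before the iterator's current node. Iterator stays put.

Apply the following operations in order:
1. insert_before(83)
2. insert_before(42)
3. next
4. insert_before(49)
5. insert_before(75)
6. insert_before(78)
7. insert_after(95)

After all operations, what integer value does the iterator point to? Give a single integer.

Answer: 9

Derivation:
After 1 (insert_before(83)): list=[83, 3, 9, 4, 7, 5, 6] cursor@3
After 2 (insert_before(42)): list=[83, 42, 3, 9, 4, 7, 5, 6] cursor@3
After 3 (next): list=[83, 42, 3, 9, 4, 7, 5, 6] cursor@9
After 4 (insert_before(49)): list=[83, 42, 3, 49, 9, 4, 7, 5, 6] cursor@9
After 5 (insert_before(75)): list=[83, 42, 3, 49, 75, 9, 4, 7, 5, 6] cursor@9
After 6 (insert_before(78)): list=[83, 42, 3, 49, 75, 78, 9, 4, 7, 5, 6] cursor@9
After 7 (insert_after(95)): list=[83, 42, 3, 49, 75, 78, 9, 95, 4, 7, 5, 6] cursor@9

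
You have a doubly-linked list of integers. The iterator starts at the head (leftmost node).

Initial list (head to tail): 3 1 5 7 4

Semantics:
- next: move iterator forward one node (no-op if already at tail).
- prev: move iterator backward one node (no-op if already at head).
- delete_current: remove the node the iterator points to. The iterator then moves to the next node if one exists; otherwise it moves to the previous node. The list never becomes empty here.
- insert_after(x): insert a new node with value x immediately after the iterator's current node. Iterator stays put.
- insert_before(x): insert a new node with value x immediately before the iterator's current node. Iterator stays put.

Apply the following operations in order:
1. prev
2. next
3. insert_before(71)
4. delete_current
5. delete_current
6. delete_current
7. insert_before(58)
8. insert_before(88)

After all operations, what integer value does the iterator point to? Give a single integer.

After 1 (prev): list=[3, 1, 5, 7, 4] cursor@3
After 2 (next): list=[3, 1, 5, 7, 4] cursor@1
After 3 (insert_before(71)): list=[3, 71, 1, 5, 7, 4] cursor@1
After 4 (delete_current): list=[3, 71, 5, 7, 4] cursor@5
After 5 (delete_current): list=[3, 71, 7, 4] cursor@7
After 6 (delete_current): list=[3, 71, 4] cursor@4
After 7 (insert_before(58)): list=[3, 71, 58, 4] cursor@4
After 8 (insert_before(88)): list=[3, 71, 58, 88, 4] cursor@4

Answer: 4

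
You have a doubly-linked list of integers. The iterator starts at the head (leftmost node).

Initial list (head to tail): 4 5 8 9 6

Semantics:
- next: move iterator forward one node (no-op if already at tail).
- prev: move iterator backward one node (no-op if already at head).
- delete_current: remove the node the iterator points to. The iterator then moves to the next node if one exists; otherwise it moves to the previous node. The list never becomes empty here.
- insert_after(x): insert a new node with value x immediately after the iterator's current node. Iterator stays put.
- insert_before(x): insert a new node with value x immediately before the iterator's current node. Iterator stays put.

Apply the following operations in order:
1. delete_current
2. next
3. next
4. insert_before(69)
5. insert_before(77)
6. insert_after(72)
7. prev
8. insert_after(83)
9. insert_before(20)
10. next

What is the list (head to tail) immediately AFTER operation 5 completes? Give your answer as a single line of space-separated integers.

Answer: 5 8 69 77 9 6

Derivation:
After 1 (delete_current): list=[5, 8, 9, 6] cursor@5
After 2 (next): list=[5, 8, 9, 6] cursor@8
After 3 (next): list=[5, 8, 9, 6] cursor@9
After 4 (insert_before(69)): list=[5, 8, 69, 9, 6] cursor@9
After 5 (insert_before(77)): list=[5, 8, 69, 77, 9, 6] cursor@9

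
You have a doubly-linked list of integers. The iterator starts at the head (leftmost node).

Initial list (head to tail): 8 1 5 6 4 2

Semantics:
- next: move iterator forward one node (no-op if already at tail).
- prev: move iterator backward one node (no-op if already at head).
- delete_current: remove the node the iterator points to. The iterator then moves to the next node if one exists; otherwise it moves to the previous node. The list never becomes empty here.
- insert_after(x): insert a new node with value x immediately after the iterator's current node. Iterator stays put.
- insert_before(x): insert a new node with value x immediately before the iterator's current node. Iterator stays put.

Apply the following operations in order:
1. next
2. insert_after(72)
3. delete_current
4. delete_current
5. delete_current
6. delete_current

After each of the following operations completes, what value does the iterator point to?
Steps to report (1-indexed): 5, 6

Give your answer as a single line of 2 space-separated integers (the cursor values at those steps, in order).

Answer: 6 4

Derivation:
After 1 (next): list=[8, 1, 5, 6, 4, 2] cursor@1
After 2 (insert_after(72)): list=[8, 1, 72, 5, 6, 4, 2] cursor@1
After 3 (delete_current): list=[8, 72, 5, 6, 4, 2] cursor@72
After 4 (delete_current): list=[8, 5, 6, 4, 2] cursor@5
After 5 (delete_current): list=[8, 6, 4, 2] cursor@6
After 6 (delete_current): list=[8, 4, 2] cursor@4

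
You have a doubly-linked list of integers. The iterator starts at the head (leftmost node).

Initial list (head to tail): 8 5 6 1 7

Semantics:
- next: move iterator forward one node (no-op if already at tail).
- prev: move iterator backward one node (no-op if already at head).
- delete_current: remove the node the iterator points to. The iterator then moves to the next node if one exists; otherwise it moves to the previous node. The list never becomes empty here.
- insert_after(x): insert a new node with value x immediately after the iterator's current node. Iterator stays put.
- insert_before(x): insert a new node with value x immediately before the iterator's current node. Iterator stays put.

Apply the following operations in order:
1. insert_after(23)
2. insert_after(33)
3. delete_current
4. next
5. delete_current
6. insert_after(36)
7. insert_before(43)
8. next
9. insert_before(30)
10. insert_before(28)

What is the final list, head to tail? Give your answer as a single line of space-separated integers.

Answer: 33 43 5 30 28 36 6 1 7

Derivation:
After 1 (insert_after(23)): list=[8, 23, 5, 6, 1, 7] cursor@8
After 2 (insert_after(33)): list=[8, 33, 23, 5, 6, 1, 7] cursor@8
After 3 (delete_current): list=[33, 23, 5, 6, 1, 7] cursor@33
After 4 (next): list=[33, 23, 5, 6, 1, 7] cursor@23
After 5 (delete_current): list=[33, 5, 6, 1, 7] cursor@5
After 6 (insert_after(36)): list=[33, 5, 36, 6, 1, 7] cursor@5
After 7 (insert_before(43)): list=[33, 43, 5, 36, 6, 1, 7] cursor@5
After 8 (next): list=[33, 43, 5, 36, 6, 1, 7] cursor@36
After 9 (insert_before(30)): list=[33, 43, 5, 30, 36, 6, 1, 7] cursor@36
After 10 (insert_before(28)): list=[33, 43, 5, 30, 28, 36, 6, 1, 7] cursor@36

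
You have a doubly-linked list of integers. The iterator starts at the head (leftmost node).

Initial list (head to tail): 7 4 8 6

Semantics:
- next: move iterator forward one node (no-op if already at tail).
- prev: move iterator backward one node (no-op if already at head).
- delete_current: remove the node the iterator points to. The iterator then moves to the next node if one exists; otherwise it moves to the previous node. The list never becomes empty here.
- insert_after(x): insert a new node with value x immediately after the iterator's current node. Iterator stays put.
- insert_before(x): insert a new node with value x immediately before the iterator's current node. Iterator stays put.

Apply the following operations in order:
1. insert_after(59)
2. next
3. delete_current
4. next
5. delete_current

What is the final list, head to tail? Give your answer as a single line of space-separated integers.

After 1 (insert_after(59)): list=[7, 59, 4, 8, 6] cursor@7
After 2 (next): list=[7, 59, 4, 8, 6] cursor@59
After 3 (delete_current): list=[7, 4, 8, 6] cursor@4
After 4 (next): list=[7, 4, 8, 6] cursor@8
After 5 (delete_current): list=[7, 4, 6] cursor@6

Answer: 7 4 6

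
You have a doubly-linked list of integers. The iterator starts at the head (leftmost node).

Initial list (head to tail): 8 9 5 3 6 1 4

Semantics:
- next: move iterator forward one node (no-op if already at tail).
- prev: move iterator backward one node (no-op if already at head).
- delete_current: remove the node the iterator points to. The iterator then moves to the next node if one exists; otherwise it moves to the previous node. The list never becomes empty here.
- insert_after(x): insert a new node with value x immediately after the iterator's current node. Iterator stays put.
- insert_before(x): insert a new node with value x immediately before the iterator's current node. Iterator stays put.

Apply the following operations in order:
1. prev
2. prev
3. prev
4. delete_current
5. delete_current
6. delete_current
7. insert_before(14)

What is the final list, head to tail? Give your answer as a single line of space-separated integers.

Answer: 14 3 6 1 4

Derivation:
After 1 (prev): list=[8, 9, 5, 3, 6, 1, 4] cursor@8
After 2 (prev): list=[8, 9, 5, 3, 6, 1, 4] cursor@8
After 3 (prev): list=[8, 9, 5, 3, 6, 1, 4] cursor@8
After 4 (delete_current): list=[9, 5, 3, 6, 1, 4] cursor@9
After 5 (delete_current): list=[5, 3, 6, 1, 4] cursor@5
After 6 (delete_current): list=[3, 6, 1, 4] cursor@3
After 7 (insert_before(14)): list=[14, 3, 6, 1, 4] cursor@3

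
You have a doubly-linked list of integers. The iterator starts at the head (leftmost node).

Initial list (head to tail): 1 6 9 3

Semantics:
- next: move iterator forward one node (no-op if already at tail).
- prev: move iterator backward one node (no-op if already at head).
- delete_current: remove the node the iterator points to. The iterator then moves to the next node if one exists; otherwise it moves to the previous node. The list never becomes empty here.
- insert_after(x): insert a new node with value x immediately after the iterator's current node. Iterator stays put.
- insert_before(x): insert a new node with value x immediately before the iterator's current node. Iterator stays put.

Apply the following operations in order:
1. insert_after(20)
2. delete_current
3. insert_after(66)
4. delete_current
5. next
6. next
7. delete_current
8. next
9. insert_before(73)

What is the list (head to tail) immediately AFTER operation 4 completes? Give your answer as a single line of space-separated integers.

After 1 (insert_after(20)): list=[1, 20, 6, 9, 3] cursor@1
After 2 (delete_current): list=[20, 6, 9, 3] cursor@20
After 3 (insert_after(66)): list=[20, 66, 6, 9, 3] cursor@20
After 4 (delete_current): list=[66, 6, 9, 3] cursor@66

Answer: 66 6 9 3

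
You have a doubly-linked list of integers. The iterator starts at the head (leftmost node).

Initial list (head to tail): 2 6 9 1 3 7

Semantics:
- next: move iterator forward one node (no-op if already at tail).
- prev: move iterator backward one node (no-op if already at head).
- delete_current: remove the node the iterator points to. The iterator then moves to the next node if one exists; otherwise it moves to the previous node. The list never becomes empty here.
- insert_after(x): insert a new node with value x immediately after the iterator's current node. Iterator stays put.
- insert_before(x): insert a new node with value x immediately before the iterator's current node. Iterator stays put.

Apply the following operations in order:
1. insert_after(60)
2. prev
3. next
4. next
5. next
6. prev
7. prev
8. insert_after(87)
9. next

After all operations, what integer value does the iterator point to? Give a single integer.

Answer: 87

Derivation:
After 1 (insert_after(60)): list=[2, 60, 6, 9, 1, 3, 7] cursor@2
After 2 (prev): list=[2, 60, 6, 9, 1, 3, 7] cursor@2
After 3 (next): list=[2, 60, 6, 9, 1, 3, 7] cursor@60
After 4 (next): list=[2, 60, 6, 9, 1, 3, 7] cursor@6
After 5 (next): list=[2, 60, 6, 9, 1, 3, 7] cursor@9
After 6 (prev): list=[2, 60, 6, 9, 1, 3, 7] cursor@6
After 7 (prev): list=[2, 60, 6, 9, 1, 3, 7] cursor@60
After 8 (insert_after(87)): list=[2, 60, 87, 6, 9, 1, 3, 7] cursor@60
After 9 (next): list=[2, 60, 87, 6, 9, 1, 3, 7] cursor@87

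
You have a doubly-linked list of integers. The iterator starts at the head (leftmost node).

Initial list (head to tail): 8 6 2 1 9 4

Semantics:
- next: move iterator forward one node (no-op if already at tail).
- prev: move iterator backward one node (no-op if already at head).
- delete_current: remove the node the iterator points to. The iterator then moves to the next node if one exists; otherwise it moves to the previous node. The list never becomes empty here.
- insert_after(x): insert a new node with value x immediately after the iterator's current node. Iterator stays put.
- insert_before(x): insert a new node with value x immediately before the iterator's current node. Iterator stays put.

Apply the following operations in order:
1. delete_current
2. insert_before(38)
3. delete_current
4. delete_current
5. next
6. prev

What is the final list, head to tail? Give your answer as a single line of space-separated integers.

Answer: 38 1 9 4

Derivation:
After 1 (delete_current): list=[6, 2, 1, 9, 4] cursor@6
After 2 (insert_before(38)): list=[38, 6, 2, 1, 9, 4] cursor@6
After 3 (delete_current): list=[38, 2, 1, 9, 4] cursor@2
After 4 (delete_current): list=[38, 1, 9, 4] cursor@1
After 5 (next): list=[38, 1, 9, 4] cursor@9
After 6 (prev): list=[38, 1, 9, 4] cursor@1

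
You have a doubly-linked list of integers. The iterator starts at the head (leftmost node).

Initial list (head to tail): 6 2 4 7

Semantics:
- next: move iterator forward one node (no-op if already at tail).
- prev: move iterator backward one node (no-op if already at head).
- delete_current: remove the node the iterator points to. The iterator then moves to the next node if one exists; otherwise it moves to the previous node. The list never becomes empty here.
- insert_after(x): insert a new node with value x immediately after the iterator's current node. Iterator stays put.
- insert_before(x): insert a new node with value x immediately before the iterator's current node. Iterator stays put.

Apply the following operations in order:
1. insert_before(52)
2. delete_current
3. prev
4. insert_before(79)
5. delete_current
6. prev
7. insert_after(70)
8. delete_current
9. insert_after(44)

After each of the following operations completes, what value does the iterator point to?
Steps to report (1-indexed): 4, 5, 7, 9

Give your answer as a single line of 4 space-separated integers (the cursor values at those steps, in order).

Answer: 52 2 79 70

Derivation:
After 1 (insert_before(52)): list=[52, 6, 2, 4, 7] cursor@6
After 2 (delete_current): list=[52, 2, 4, 7] cursor@2
After 3 (prev): list=[52, 2, 4, 7] cursor@52
After 4 (insert_before(79)): list=[79, 52, 2, 4, 7] cursor@52
After 5 (delete_current): list=[79, 2, 4, 7] cursor@2
After 6 (prev): list=[79, 2, 4, 7] cursor@79
After 7 (insert_after(70)): list=[79, 70, 2, 4, 7] cursor@79
After 8 (delete_current): list=[70, 2, 4, 7] cursor@70
After 9 (insert_after(44)): list=[70, 44, 2, 4, 7] cursor@70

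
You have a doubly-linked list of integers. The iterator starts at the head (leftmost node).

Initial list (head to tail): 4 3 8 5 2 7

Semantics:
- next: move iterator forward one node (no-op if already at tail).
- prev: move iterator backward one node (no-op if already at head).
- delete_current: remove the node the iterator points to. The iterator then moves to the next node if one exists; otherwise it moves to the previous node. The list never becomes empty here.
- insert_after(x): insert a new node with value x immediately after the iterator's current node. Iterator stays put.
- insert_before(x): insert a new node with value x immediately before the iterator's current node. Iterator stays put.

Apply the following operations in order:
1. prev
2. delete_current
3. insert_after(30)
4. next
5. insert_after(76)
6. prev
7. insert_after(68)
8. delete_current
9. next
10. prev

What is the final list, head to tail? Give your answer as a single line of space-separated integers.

After 1 (prev): list=[4, 3, 8, 5, 2, 7] cursor@4
After 2 (delete_current): list=[3, 8, 5, 2, 7] cursor@3
After 3 (insert_after(30)): list=[3, 30, 8, 5, 2, 7] cursor@3
After 4 (next): list=[3, 30, 8, 5, 2, 7] cursor@30
After 5 (insert_after(76)): list=[3, 30, 76, 8, 5, 2, 7] cursor@30
After 6 (prev): list=[3, 30, 76, 8, 5, 2, 7] cursor@3
After 7 (insert_after(68)): list=[3, 68, 30, 76, 8, 5, 2, 7] cursor@3
After 8 (delete_current): list=[68, 30, 76, 8, 5, 2, 7] cursor@68
After 9 (next): list=[68, 30, 76, 8, 5, 2, 7] cursor@30
After 10 (prev): list=[68, 30, 76, 8, 5, 2, 7] cursor@68

Answer: 68 30 76 8 5 2 7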